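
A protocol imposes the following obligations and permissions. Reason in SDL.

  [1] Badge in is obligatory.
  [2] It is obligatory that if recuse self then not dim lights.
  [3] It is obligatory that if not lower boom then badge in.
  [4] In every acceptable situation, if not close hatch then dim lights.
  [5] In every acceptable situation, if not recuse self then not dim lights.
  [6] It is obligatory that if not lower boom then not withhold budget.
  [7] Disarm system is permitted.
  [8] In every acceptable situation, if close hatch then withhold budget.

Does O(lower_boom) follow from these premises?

By case analysis on recuse_self: premise 2 gives O(recuse_self → ¬dim_lights) and premise 5 gives O(¬recuse_self → ¬dim_lights), so O(¬dim_lights) either way.
Premise 4, O(¬close_hatch → dim_lights), contraposes to O(¬dim_lights → close_hatch); with O(¬dim_lights) we get O(close_hatch).
From O(close_hatch) and premise 8, O(close_hatch → withhold_budget), we obtain O(withhold_budget).
The contrapositive of premise 6 (O(¬lower_boom → ¬withhold_budget)) is O(withhold_budget → lower_boom), and O(withhold_budget) is already established, so O(lower_boom).
Premises 1, 3, 7 do not contribute to this derivation.
So O(lower_boom) follows.

Yes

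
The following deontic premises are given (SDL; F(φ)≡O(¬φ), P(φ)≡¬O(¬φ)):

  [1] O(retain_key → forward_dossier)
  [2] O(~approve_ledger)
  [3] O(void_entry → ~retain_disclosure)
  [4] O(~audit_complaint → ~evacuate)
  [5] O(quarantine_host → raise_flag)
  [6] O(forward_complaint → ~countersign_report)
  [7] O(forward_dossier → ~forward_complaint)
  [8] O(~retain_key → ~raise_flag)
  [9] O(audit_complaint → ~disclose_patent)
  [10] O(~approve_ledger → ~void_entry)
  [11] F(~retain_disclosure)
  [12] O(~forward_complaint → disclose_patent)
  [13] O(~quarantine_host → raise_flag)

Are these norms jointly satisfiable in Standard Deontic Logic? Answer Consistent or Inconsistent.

Premise 3 is O(void_entry → ~retain_disclosure), but O(void_entry) is not derivable from the premises, so it does not yield O(~retain_disclosure).
So O(~retain_disclosure) is not derivable, and the apparent clash with O(retain_disclosure) does not arise.
A world satisfying every obligation exists (e.g. approve_ledger=false, audit_complaint=false, countersign_report=false, disclose_patent=true, evacuate=false, forward_complaint=false, forward_dossier=true, quarantine_host=false, raise_flag=true, retain_disclosure=true, retain_key=true, void_entry=false); no atom is both obligatory and forbidden, so the set is consistent.

Consistent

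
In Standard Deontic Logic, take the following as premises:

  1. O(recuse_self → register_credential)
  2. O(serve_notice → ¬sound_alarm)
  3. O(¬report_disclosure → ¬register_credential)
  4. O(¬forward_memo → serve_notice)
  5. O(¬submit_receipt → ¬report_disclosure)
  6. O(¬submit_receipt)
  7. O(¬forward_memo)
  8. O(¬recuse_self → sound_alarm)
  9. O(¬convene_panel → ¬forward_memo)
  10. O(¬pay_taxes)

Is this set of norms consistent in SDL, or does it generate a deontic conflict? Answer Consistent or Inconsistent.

Inconsistent

Premise 7 gives O(¬forward_memo).
With premise 4, O(¬forward_memo → serve_notice), the K-axiom yields O(serve_notice).
With premise 2, O(serve_notice → ¬sound_alarm), the K-axiom yields O(¬sound_alarm).
The contrapositive of premise 8 (O(¬recuse_self → sound_alarm)) is O(¬sound_alarm → recuse_self), and O(¬sound_alarm) is already established, so O(recuse_self).
With premise 1, O(recuse_self → register_credential), the K-axiom yields O(register_credential).
Premise 3 is O(¬report_disclosure → ¬register_credential); contrapositively O(register_credential → report_disclosure). Since O(register_credential) holds, K gives O(report_disclosure).
Premise 5 is O(¬submit_receipt → ¬report_disclosure); contrapositively O(report_disclosure → submit_receipt). Since O(report_disclosure) holds, K gives O(submit_receipt).
However, premise 6 gives O(¬submit_receipt).
We now have both O(submit_receipt) and O(¬submit_receipt) — submit_receipt is simultaneously obligatory and forbidden, violating the D-axiom.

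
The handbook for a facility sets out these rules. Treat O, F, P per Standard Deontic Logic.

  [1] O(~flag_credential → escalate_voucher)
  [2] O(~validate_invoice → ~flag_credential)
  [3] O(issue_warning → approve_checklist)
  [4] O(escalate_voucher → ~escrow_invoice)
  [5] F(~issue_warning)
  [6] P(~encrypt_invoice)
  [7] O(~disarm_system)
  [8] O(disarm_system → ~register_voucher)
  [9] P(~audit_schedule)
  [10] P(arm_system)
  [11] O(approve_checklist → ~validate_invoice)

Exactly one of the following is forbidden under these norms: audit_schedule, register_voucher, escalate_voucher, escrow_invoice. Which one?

escrow_invoice

Premise 5 is F(~issue_warning), i.e. O(issue_warning).
Premise 3 is O(issue_warning → approve_checklist); since O(issue_warning), deontic closure gives O(approve_checklist).
Premise 11 is O(approve_checklist → ~validate_invoice); since O(approve_checklist), deontic closure gives O(~validate_invoice).
Applying K to premise 2 (O(~validate_invoice → ~flag_credential)) and O(~validate_invoice) yields O(~flag_credential).
From O(~flag_credential) and premise 1, O(~flag_credential → escalate_voucher), we obtain O(escalate_voucher).
Applying K to premise 4 (O(escalate_voucher → ~escrow_invoice)) and O(escalate_voucher) yields O(~escrow_invoice).
So O(~escrow_invoice) holds, i.e. escrow_invoice is forbidden. None of the other listed options is forbidden under the premises.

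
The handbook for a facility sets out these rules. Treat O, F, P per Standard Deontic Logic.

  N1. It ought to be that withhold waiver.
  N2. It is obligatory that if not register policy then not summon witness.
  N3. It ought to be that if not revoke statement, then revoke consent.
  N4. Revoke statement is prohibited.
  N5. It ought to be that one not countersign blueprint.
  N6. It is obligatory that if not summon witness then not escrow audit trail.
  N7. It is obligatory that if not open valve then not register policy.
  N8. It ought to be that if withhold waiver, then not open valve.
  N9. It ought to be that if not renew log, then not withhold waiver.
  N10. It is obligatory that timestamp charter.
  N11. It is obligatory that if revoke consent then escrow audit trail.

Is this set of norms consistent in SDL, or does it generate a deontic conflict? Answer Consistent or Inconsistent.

Inconsistent

F(revoke_statement) at premise 4 means O(¬revoke_statement).
Applying K to premise 3 (O(¬revoke_statement → revoke_consent)) and O(¬revoke_statement) yields O(revoke_consent).
Applying K to premise 11 (O(revoke_consent → escrow_audit_trail)) and O(revoke_consent) yields O(escrow_audit_trail).
Premise 6 is O(¬summon_witness → ¬escrow_audit_trail); contrapositively O(escrow_audit_trail → summon_witness). Since O(escrow_audit_trail) holds, K gives O(summon_witness).
Premise 2 is O(¬register_policy → ¬summon_witness); contrapositively O(summon_witness → register_policy). Since O(summon_witness) holds, K gives O(register_policy).
The contrapositive of premise 7 (O(¬open_valve → ¬register_policy)) is O(register_policy → open_valve), and O(register_policy) is already established, so O(open_valve).
The contrapositive of premise 8 (O(withhold_waiver → ¬open_valve)) is O(open_valve → ¬withhold_waiver), and O(open_valve) is already established, so O(¬withhold_waiver).
But premise 1 directly asserts O(withhold_waiver).
We now have both O(¬withhold_waiver) and O(withhold_waiver) — withhold_waiver is simultaneously obligatory and forbidden, violating the D-axiom.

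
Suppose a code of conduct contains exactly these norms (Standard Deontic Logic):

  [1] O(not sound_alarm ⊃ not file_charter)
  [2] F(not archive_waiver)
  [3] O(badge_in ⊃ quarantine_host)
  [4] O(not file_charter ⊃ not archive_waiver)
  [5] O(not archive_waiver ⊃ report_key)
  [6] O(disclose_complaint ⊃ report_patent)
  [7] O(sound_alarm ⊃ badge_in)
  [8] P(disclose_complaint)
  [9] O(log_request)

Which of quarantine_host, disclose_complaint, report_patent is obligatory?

quarantine_host

Premise 2 is F(not archive_waiver), i.e. O(archive_waiver).
The contrapositive of premise 4 (O(not file_charter ⊃ not archive_waiver)) is O(archive_waiver ⊃ file_charter), and O(archive_waiver) is already established, so O(file_charter).
Premise 1 is O(not sound_alarm ⊃ not file_charter); contrapositively O(file_charter ⊃ sound_alarm). Since O(file_charter) holds, K gives O(sound_alarm).
From O(sound_alarm) and premise 7, O(sound_alarm ⊃ badge_in), we obtain O(badge_in).
Applying K to premise 3 (O(badge_in ⊃ quarantine_host)) and O(badge_in) yields O(quarantine_host).
So O(quarantine_host) holds — quarantine_host is obligatory. None of the other listed options is made obligatory by any chain of premises.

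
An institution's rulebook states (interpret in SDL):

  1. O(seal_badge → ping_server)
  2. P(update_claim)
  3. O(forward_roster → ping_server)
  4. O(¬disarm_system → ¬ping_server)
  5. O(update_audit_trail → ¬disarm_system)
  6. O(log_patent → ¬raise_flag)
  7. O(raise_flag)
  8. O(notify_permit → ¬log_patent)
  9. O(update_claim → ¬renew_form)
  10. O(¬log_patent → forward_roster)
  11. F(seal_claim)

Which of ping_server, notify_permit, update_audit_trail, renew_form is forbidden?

Premise 7 gives O(raise_flag).
Premise 6 is O(log_patent → ¬raise_flag); contrapositively O(raise_flag → ¬log_patent). Since O(raise_flag) holds, K gives O(¬log_patent).
From O(¬log_patent) and premise 10, O(¬log_patent → forward_roster), we obtain O(forward_roster).
Applying K to premise 3 (O(forward_roster → ping_server)) and O(forward_roster) yields O(ping_server).
Premise 4, O(¬disarm_system → ¬ping_server), contraposes to O(ping_server → disarm_system); with O(ping_server) we get O(disarm_system).
Premise 5 is O(update_audit_trail → ¬disarm_system); contrapositively O(disarm_system → ¬update_audit_trail). Since O(disarm_system) holds, K gives O(¬update_audit_trail).
So O(¬update_audit_trail) holds, i.e. update_audit_trail is forbidden. None of the other listed options is forbidden under the premises.

update_audit_trail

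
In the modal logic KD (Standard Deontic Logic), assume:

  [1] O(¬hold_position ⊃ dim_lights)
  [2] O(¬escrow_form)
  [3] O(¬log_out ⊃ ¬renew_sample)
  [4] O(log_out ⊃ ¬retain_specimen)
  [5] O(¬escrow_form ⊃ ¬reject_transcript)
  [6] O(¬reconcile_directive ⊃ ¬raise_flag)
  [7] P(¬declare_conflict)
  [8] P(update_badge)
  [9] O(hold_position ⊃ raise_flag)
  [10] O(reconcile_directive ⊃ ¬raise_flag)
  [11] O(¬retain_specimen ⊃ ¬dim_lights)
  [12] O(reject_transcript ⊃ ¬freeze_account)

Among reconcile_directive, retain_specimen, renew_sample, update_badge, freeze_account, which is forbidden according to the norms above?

renew_sample

Premises 10 and 6 are O(reconcile_directive ⊃ ¬raise_flag) and O(¬reconcile_directive ⊃ ¬raise_flag); every ideal world satisfies reconcile_directive or ¬reconcile_directive, so in either case ¬raise_flag holds — hence O(¬raise_flag).
Premise 9, O(hold_position ⊃ raise_flag), contraposes to O(¬raise_flag ⊃ ¬hold_position); with O(¬raise_flag) we get O(¬hold_position).
From O(¬hold_position) and premise 1, O(¬hold_position ⊃ dim_lights), we obtain O(dim_lights).
Premise 11 is O(¬retain_specimen ⊃ ¬dim_lights); contrapositively O(dim_lights ⊃ retain_specimen). Since O(dim_lights) holds, K gives O(retain_specimen).
The contrapositive of premise 4 (O(log_out ⊃ ¬retain_specimen)) is O(retain_specimen ⊃ ¬log_out), and O(retain_specimen) is already established, so O(¬log_out).
From O(¬log_out) and premise 3, O(¬log_out ⊃ ¬renew_sample), we obtain O(¬renew_sample).
So O(¬renew_sample) holds, i.e. renew_sample is forbidden. None of the other listed options is forbidden under the premises.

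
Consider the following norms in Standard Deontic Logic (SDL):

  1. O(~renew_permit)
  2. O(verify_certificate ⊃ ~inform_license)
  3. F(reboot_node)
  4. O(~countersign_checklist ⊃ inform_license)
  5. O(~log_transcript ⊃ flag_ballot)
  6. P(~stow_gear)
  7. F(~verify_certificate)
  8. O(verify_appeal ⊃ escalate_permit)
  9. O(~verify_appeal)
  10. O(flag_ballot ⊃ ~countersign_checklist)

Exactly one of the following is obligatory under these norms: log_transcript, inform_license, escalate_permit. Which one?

log_transcript

F(~verify_certificate) at premise 7 means O(verify_certificate).
With premise 2, O(verify_certificate ⊃ ~inform_license), the K-axiom yields O(~inform_license).
Premise 4 is O(~countersign_checklist ⊃ inform_license); contrapositively O(~inform_license ⊃ countersign_checklist). Since O(~inform_license) holds, K gives O(countersign_checklist).
Premise 10, O(flag_ballot ⊃ ~countersign_checklist), contraposes to O(countersign_checklist ⊃ ~flag_ballot); with O(countersign_checklist) we get O(~flag_ballot).
Premise 5 is O(~log_transcript ⊃ flag_ballot); contrapositively O(~flag_ballot ⊃ log_transcript). Since O(~flag_ballot) holds, K gives O(log_transcript).
So O(log_transcript) holds — log_transcript is obligatory. None of the other listed options is made obligatory by any chain of premises.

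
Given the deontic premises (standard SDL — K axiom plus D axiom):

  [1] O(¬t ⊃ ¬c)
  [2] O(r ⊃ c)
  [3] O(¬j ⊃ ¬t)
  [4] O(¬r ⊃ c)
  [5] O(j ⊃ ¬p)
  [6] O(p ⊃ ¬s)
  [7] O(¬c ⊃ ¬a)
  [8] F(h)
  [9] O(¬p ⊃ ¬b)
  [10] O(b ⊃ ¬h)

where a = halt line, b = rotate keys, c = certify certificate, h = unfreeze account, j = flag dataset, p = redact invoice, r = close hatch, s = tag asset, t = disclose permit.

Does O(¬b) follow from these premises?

Yes

By case analysis on r: premise 2 gives O(r ⊃ c) and premise 4 gives O(¬r ⊃ c), so O(c) either way.
Premise 1, O(¬t ⊃ ¬c), contraposes to O(c ⊃ t); with O(c) we get O(t).
Premise 3 is O(¬j ⊃ ¬t); contrapositively O(t ⊃ j). Since O(t) holds, K gives O(j).
Applying K to premise 5 (O(j ⊃ ¬p)) and O(j) yields O(¬p).
With premise 9, O(¬p ⊃ ¬b), the K-axiom yields O(¬b).
Premises 6, 7, 8, 10 do not contribute to this derivation.
So O(¬b) follows.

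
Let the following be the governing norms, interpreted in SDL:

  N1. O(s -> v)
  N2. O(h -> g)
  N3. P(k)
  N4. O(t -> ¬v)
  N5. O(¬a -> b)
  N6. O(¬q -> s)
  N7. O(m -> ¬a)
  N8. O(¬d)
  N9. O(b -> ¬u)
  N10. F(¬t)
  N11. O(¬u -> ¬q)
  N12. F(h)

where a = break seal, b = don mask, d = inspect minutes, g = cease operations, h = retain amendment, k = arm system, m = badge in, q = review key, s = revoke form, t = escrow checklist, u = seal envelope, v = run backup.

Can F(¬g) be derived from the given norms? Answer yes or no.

No

Premise 2 is O(h -> g), but O(h) is not derivable from the premises, so it does not yield O(g).
No other premise forces O(g). An ideal world satisfying every premise can still have ¬g true, so F(¬g) is not derivable.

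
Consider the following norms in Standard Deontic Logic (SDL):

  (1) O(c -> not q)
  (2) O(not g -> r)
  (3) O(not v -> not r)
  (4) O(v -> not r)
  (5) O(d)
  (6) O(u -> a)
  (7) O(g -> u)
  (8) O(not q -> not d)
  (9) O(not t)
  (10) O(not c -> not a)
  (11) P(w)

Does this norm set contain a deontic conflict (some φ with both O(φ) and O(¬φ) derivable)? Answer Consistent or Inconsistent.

Inconsistent

By case analysis on not v: premise 3 gives O(not v -> not r) and premise 4 gives O(v -> not r), so O(not r) either way.
Premise 2, O(not g -> r), contraposes to O(not r -> g); with O(not r) we get O(g).
Applying K to premise 7 (O(g -> u)) and O(g) yields O(u).
Premise 6 is O(u -> a); since O(u), deontic closure gives O(a).
The contrapositive of premise 10 (O(not c -> not a)) is O(a -> c), and O(a) is already established, so O(c).
From O(c) and premise 1, O(c -> not q), we obtain O(not q).
With premise 8, O(not q -> not d), the K-axiom yields O(not d).
But premise 5 directly asserts O(d).
We now have both O(not d) and O(d) — d is simultaneously obligatory and forbidden, violating the D-axiom.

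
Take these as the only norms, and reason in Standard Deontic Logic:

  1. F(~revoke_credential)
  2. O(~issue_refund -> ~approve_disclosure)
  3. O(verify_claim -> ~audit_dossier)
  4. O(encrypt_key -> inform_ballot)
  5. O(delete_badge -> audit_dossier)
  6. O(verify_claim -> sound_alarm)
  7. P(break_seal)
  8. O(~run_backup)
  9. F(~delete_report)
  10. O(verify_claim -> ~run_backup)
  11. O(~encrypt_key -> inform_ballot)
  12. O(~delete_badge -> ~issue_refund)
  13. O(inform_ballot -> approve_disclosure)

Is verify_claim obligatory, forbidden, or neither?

Forbidden

Premises 11 and 4 cover both cases: O(~encrypt_key -> inform_ballot) and O(encrypt_key -> inform_ballot). Since ~encrypt_key ∨ encrypt_key is a tautology, O(inform_ballot) follows.
With premise 13, O(inform_ballot -> approve_disclosure), the K-axiom yields O(approve_disclosure).
Premise 2, O(~issue_refund -> ~approve_disclosure), contraposes to O(approve_disclosure -> issue_refund); with O(approve_disclosure) we get O(issue_refund).
Premise 12, O(~delete_badge -> ~issue_refund), contraposes to O(issue_refund -> delete_badge); with O(issue_refund) we get O(delete_badge).
Premise 5 is O(delete_badge -> audit_dossier); since O(delete_badge), deontic closure gives O(audit_dossier).
The contrapositive of premise 3 (O(verify_claim -> ~audit_dossier)) is O(audit_dossier -> ~verify_claim), and O(audit_dossier) is already established, so O(~verify_claim).
Premises 1, 6, 7, 8, 9, 10 do not contribute to this derivation.
Thus O(~verify_claim), which is F(verify_claim): verify_claim is forbidden.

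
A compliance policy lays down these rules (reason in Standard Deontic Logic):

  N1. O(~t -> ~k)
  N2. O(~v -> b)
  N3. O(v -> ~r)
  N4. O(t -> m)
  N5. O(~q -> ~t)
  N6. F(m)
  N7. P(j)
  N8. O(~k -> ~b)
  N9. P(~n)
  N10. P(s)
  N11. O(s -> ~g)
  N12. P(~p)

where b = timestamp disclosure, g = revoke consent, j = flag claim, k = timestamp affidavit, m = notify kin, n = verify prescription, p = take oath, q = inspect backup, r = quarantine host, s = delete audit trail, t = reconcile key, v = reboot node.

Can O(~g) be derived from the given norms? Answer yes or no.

No

Premise 11 is O(s -> ~g), but O(s) is not derivable from the premises (the permission P(s) asserts only ~O(~s), not O(s)), so it does not yield O(~g).
No other premise forces O(~g). An ideal world satisfying every premise can still have ~g false, so O(~g) is not derivable.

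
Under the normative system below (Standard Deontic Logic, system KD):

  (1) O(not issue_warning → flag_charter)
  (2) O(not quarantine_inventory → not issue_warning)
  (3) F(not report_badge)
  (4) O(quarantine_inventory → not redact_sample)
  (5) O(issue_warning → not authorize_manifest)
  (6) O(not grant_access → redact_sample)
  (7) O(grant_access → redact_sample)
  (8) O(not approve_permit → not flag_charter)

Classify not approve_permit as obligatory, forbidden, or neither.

By case analysis on not grant_access: premise 6 gives O(not grant_access → redact_sample) and premise 7 gives O(grant_access → redact_sample), so O(redact_sample) either way.
Premise 4, O(quarantine_inventory → not redact_sample), contraposes to O(redact_sample → not quarantine_inventory); with O(redact_sample) we get O(not quarantine_inventory).
Applying K to premise 2 (O(not quarantine_inventory → not issue_warning)) and O(not quarantine_inventory) yields O(not issue_warning).
With premise 1, O(not issue_warning → flag_charter), the K-axiom yields O(flag_charter).
The contrapositive of premise 8 (O(not approve_permit → not flag_charter)) is O(flag_charter → approve_permit), and O(flag_charter) is already established, so O(approve_permit).
Premises 3, 5 do not contribute to this derivation.
Thus O(approve_permit), which is F(not approve_permit): not approve_permit is forbidden.

Forbidden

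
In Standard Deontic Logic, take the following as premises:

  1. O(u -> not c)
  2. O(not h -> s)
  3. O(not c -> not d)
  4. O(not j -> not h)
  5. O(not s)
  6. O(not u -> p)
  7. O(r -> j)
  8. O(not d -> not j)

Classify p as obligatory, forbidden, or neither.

Obligatory

Premise 5 states O(not s) outright.
The contrapositive of premise 2 (O(not h -> s)) is O(not s -> h), and O(not s) is already established, so O(h).
Premise 4 is O(not j -> not h); contrapositively O(h -> j). Since O(h) holds, K gives O(j).
Premise 8, O(not d -> not j), contraposes to O(j -> d); with O(j) we get O(d).
Premise 3, O(not c -> not d), contraposes to O(d -> c); with O(d) we get O(c).
Premise 1, O(u -> not c), contraposes to O(c -> not u); with O(c) we get O(not u).
From O(not u) and premise 6, O(not u -> p), we obtain O(p).
Premise 7 does not contribute to this derivation.
Hence p is obligatory.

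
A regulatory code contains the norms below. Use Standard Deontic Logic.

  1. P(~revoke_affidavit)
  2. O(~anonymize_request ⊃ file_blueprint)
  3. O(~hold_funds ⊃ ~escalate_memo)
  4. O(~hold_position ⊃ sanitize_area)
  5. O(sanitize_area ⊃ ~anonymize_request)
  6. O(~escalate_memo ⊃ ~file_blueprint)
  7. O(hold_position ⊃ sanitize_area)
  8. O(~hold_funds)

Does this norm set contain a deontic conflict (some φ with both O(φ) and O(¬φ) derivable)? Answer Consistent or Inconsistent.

By case analysis on ~hold_position: premise 4 gives O(~hold_position ⊃ sanitize_area) and premise 7 gives O(hold_position ⊃ sanitize_area), so O(sanitize_area) either way.
From O(sanitize_area) and premise 5, O(sanitize_area ⊃ ~anonymize_request), we obtain O(~anonymize_request).
With premise 2, O(~anonymize_request ⊃ file_blueprint), the K-axiom yields O(file_blueprint).
The contrapositive of premise 6 (O(~escalate_memo ⊃ ~file_blueprint)) is O(file_blueprint ⊃ escalate_memo), and O(file_blueprint) is already established, so O(escalate_memo).
The contrapositive of premise 3 (O(~hold_funds ⊃ ~escalate_memo)) is O(escalate_memo ⊃ hold_funds), and O(escalate_memo) is already established, so O(hold_funds).
But premise 8 directly asserts O(~hold_funds).
We now have both O(hold_funds) and O(~hold_funds) — hold_funds is simultaneously obligatory and forbidden, violating the D-axiom.

Inconsistent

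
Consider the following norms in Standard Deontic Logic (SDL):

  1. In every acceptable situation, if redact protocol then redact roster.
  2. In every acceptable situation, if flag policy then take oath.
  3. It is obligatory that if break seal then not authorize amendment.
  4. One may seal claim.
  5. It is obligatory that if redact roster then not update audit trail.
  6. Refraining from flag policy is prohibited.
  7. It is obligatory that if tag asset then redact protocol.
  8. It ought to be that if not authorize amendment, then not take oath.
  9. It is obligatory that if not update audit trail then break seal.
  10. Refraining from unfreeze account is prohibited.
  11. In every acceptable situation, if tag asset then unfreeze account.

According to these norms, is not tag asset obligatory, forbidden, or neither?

Obligatory

Premise 6, F(¬flag_policy), is equivalent to O(flag_policy).
Premise 2 is O(flag_policy → take_oath); since O(flag_policy), deontic closure gives O(take_oath).
Premise 8, O(¬authorize_amendment → ¬take_oath), contraposes to O(take_oath → authorize_amendment); with O(take_oath) we get O(authorize_amendment).
Premise 3 is O(break_seal → ¬authorize_amendment); contrapositively O(authorize_amendment → ¬break_seal). Since O(authorize_amendment) holds, K gives O(¬break_seal).
The contrapositive of premise 9 (O(¬update_audit_trail → break_seal)) is O(¬break_seal → update_audit_trail), and O(¬break_seal) is already established, so O(update_audit_trail).
Premise 5, O(redact_roster → ¬update_audit_trail), contraposes to O(update_audit_trail → ¬redact_roster); with O(update_audit_trail) we get O(¬redact_roster).
The contrapositive of premise 1 (O(redact_protocol → redact_roster)) is O(¬redact_roster → ¬redact_protocol), and O(¬redact_roster) is already established, so O(¬redact_protocol).
Premise 7 is O(tag_asset → redact_protocol); contrapositively O(¬redact_protocol → ¬tag_asset). Since O(¬redact_protocol) holds, K gives O(¬tag_asset).
Premises 4, 10, 11 do not contribute to this derivation.
Hence ¬tag_asset is obligatory.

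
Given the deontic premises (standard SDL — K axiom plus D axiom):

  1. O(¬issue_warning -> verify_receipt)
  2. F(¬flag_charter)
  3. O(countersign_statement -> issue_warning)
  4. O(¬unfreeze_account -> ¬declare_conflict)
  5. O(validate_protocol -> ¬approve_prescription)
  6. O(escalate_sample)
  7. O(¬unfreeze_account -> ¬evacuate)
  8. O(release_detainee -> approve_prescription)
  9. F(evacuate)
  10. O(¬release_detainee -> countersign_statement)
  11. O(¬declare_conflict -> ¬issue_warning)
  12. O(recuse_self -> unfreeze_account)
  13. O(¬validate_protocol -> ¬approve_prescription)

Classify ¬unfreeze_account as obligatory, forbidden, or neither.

Forbidden

By case analysis on ¬validate_protocol: premise 13 gives O(¬validate_protocol -> ¬approve_prescription) and premise 5 gives O(validate_protocol -> ¬approve_prescription), so O(¬approve_prescription) either way.
Premise 8, O(release_detainee -> approve_prescription), contraposes to O(¬approve_prescription -> ¬release_detainee); with O(¬approve_prescription) we get O(¬release_detainee).
With premise 10, O(¬release_detainee -> countersign_statement), the K-axiom yields O(countersign_statement).
From O(countersign_statement) and premise 3, O(countersign_statement -> issue_warning), we obtain O(issue_warning).
The contrapositive of premise 11 (O(¬declare_conflict -> ¬issue_warning)) is O(issue_warning -> declare_conflict), and O(issue_warning) is already established, so O(declare_conflict).
Premise 4, O(¬unfreeze_account -> ¬declare_conflict), contraposes to O(declare_conflict -> unfreeze_account); with O(declare_conflict) we get O(unfreeze_account).
Premises 1, 2, 6, 7, 9, 12 do not contribute to this derivation.
Thus O(unfreeze_account), which is F(¬unfreeze_account): ¬unfreeze_account is forbidden.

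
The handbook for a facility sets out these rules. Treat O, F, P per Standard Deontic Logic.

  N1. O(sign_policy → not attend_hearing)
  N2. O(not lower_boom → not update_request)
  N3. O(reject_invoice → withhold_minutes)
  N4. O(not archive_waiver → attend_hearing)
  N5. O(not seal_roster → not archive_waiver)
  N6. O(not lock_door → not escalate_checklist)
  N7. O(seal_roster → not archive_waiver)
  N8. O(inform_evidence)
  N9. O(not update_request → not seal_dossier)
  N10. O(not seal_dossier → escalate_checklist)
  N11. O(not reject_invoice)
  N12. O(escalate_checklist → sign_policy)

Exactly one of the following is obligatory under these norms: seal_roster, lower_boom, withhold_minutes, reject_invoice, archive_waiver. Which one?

lower_boom

Premises 5 and 7 cover both cases: O(not seal_roster → not archive_waiver) and O(seal_roster → not archive_waiver). Since not seal_roster ∨ seal_roster is a tautology, O(not archive_waiver) follows.
Premise 4 is O(not archive_waiver → attend_hearing); since O(not archive_waiver), deontic closure gives O(attend_hearing).
Premise 1, O(sign_policy → not attend_hearing), contraposes to O(attend_hearing → not sign_policy); with O(attend_hearing) we get O(not sign_policy).
Premise 12, O(escalate_checklist → sign_policy), contraposes to O(not sign_policy → not escalate_checklist); with O(not sign_policy) we get O(not escalate_checklist).
The contrapositive of premise 10 (O(not seal_dossier → escalate_checklist)) is O(not escalate_checklist → seal_dossier), and O(not escalate_checklist) is already established, so O(seal_dossier).
The contrapositive of premise 9 (O(not update_request → not seal_dossier)) is O(seal_dossier → update_request), and O(seal_dossier) is already established, so O(update_request).
Premise 2, O(not lower_boom → not update_request), contraposes to O(update_request → lower_boom); with O(update_request) we get O(lower_boom).
So O(lower_boom) holds — lower_boom is obligatory. None of the other listed options is made obligatory by any chain of premises.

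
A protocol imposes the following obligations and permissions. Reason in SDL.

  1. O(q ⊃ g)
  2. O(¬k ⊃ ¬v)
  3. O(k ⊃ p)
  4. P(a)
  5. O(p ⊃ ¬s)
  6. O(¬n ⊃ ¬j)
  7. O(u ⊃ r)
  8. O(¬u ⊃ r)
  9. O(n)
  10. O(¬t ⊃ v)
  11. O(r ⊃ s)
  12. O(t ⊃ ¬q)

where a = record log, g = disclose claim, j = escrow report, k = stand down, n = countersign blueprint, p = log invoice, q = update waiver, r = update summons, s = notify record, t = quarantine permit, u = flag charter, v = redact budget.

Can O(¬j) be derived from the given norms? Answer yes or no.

No

Premise 6 is O(¬n ⊃ ¬j), but O(¬n) is not derivable from the premises, so it does not yield O(¬j).
No other premise forces O(¬j). An ideal world satisfying every premise can still have ¬j false, so O(¬j) is not derivable.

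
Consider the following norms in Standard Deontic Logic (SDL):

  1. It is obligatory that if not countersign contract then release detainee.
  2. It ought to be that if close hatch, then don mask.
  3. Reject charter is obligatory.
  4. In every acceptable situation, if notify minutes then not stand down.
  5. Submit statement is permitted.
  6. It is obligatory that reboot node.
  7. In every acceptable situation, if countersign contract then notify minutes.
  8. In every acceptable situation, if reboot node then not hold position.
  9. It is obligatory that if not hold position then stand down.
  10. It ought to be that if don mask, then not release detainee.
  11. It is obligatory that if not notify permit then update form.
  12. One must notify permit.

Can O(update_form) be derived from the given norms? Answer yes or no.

Premise 11 is O(¬notify_permit → update_form), but O(¬notify_permit) is not derivable from the premises, so it does not yield O(update_form).
No other premise forces O(update_form). An ideal world satisfying every premise can still have update_form false, so O(update_form) is not derivable.

No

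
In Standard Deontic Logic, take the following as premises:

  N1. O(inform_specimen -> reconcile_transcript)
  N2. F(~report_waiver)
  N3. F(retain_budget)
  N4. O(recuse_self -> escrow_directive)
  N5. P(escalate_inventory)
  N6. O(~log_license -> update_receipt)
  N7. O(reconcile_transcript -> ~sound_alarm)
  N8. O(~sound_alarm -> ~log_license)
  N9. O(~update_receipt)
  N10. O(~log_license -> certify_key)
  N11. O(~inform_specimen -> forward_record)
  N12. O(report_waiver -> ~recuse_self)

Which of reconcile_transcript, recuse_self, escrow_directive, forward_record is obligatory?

forward_record

From premise 9 we have O(~update_receipt).
Premise 6 is O(~log_license -> update_receipt); contrapositively O(~update_receipt -> log_license). Since O(~update_receipt) holds, K gives O(log_license).
Premise 8, O(~sound_alarm -> ~log_license), contraposes to O(log_license -> sound_alarm); with O(log_license) we get O(sound_alarm).
Premise 7, O(reconcile_transcript -> ~sound_alarm), contraposes to O(sound_alarm -> ~reconcile_transcript); with O(sound_alarm) we get O(~reconcile_transcript).
The contrapositive of premise 1 (O(inform_specimen -> reconcile_transcript)) is O(~reconcile_transcript -> ~inform_specimen), and O(~reconcile_transcript) is already established, so O(~inform_specimen).
Applying K to premise 11 (O(~inform_specimen -> forward_record)) and O(~inform_specimen) yields O(forward_record).
So O(forward_record) holds — forward_record is obligatory. None of the other listed options is made obligatory by any chain of premises.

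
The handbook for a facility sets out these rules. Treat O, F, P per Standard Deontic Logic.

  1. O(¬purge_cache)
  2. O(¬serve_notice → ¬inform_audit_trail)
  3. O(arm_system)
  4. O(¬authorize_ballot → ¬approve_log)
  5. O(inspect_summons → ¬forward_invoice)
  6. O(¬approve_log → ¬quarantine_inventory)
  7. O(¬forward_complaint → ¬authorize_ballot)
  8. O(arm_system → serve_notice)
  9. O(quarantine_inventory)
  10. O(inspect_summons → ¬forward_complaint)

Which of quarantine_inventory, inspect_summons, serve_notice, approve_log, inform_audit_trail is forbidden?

From premise 9 we have O(quarantine_inventory).
Premise 6, O(¬approve_log → ¬quarantine_inventory), contraposes to O(quarantine_inventory → approve_log); with O(quarantine_inventory) we get O(approve_log).
Premise 4 is O(¬authorize_ballot → ¬approve_log); contrapositively O(approve_log → authorize_ballot). Since O(approve_log) holds, K gives O(authorize_ballot).
Premise 7 is O(¬forward_complaint → ¬authorize_ballot); contrapositively O(authorize_ballot → forward_complaint). Since O(authorize_ballot) holds, K gives O(forward_complaint).
The contrapositive of premise 10 (O(inspect_summons → ¬forward_complaint)) is O(forward_complaint → ¬inspect_summons), and O(forward_complaint) is already established, so O(¬inspect_summons).
So O(¬inspect_summons) holds, i.e. inspect_summons is forbidden. None of the other listed options is forbidden under the premises.

inspect_summons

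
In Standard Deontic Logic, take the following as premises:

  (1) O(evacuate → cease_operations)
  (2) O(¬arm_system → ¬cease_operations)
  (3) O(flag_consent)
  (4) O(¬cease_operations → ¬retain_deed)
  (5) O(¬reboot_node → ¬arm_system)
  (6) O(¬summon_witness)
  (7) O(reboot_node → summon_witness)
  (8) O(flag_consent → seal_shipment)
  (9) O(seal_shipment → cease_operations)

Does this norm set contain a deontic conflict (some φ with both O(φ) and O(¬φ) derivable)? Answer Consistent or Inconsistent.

Inconsistent

Premise 3 gives O(flag_consent).
Applying K to premise 8 (O(flag_consent → seal_shipment)) and O(flag_consent) yields O(seal_shipment).
Applying K to premise 9 (O(seal_shipment → cease_operations)) and O(seal_shipment) yields O(cease_operations).
Premise 2, O(¬arm_system → ¬cease_operations), contraposes to O(cease_operations → arm_system); with O(cease_operations) we get O(arm_system).
Premise 5 is O(¬reboot_node → ¬arm_system); contrapositively O(arm_system → reboot_node). Since O(arm_system) holds, K gives O(reboot_node).
With premise 7, O(reboot_node → summon_witness), the K-axiom yields O(summon_witness).
But premise 6 directly asserts O(¬summon_witness).
We now have both O(summon_witness) and O(¬summon_witness) — summon_witness is simultaneously obligatory and forbidden, violating the D-axiom.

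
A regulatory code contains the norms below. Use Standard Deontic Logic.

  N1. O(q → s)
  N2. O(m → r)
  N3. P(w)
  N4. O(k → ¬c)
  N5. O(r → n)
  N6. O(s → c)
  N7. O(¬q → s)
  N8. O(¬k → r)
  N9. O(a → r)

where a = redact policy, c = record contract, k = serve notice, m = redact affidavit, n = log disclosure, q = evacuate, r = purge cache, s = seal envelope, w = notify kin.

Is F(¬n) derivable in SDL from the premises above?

Premises 1 and 7 are O(q → s) and O(¬q → s); every ideal world satisfies q or ¬q, so in either case s holds — hence O(s).
With premise 6, O(s → c), the K-axiom yields O(c).
Premise 4 is O(k → ¬c); contrapositively O(c → ¬k). Since O(c) holds, K gives O(¬k).
From O(¬k) and premise 8, O(¬k → r), we obtain O(r).
Applying K to premise 5 (O(r → n)) and O(r) yields O(n).
Premises 2, 3, 9 do not contribute to this derivation.
So O(n) holds, i.e. F(¬n). The claim follows.

Yes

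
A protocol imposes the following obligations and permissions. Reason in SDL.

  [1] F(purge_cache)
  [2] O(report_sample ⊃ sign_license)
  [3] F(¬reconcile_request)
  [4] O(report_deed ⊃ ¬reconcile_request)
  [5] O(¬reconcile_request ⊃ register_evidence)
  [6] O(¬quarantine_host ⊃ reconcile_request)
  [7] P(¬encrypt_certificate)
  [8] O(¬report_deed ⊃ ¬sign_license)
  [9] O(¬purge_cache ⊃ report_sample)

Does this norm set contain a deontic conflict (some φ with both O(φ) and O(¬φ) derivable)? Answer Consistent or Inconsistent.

Inconsistent

Premise 3, F(¬reconcile_request), is equivalent to O(reconcile_request).
Premise 4, O(report_deed ⊃ ¬reconcile_request), contraposes to O(reconcile_request ⊃ ¬report_deed); with O(reconcile_request) we get O(¬report_deed).
Premise 8 is O(¬report_deed ⊃ ¬sign_license); since O(¬report_deed), deontic closure gives O(¬sign_license).
The contrapositive of premise 2 (O(report_sample ⊃ sign_license)) is O(¬sign_license ⊃ ¬report_sample), and O(¬sign_license) is already established, so O(¬report_sample).
Premise 9, O(¬purge_cache ⊃ report_sample), contraposes to O(¬report_sample ⊃ purge_cache); with O(¬report_sample) we get O(purge_cache).
However, F(purge_cache) at premise 1 amounts to O(¬purge_cache).
We now have both O(purge_cache) and O(¬purge_cache) — purge_cache is simultaneously obligatory and forbidden, violating the D-axiom.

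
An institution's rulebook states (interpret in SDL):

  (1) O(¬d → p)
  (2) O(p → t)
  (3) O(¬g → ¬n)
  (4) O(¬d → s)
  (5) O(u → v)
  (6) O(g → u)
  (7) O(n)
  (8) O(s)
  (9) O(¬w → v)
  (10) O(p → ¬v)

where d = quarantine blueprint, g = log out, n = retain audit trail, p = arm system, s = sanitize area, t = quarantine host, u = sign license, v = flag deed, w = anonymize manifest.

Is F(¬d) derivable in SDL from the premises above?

Yes

From premise 7 we have O(n).
Premise 3, O(¬g → ¬n), contraposes to O(n → g); with O(n) we get O(g).
Applying K to premise 6 (O(g → u)) and O(g) yields O(u).
Applying K to premise 5 (O(u → v)) and O(u) yields O(v).
Premise 10, O(p → ¬v), contraposes to O(v → ¬p); with O(v) we get O(¬p).
The contrapositive of premise 1 (O(¬d → p)) is O(¬p → d), and O(¬p) is already established, so O(d).
Premises 2, 4, 8, 9 do not contribute to this derivation.
So O(d) holds, i.e. F(¬d). The claim follows.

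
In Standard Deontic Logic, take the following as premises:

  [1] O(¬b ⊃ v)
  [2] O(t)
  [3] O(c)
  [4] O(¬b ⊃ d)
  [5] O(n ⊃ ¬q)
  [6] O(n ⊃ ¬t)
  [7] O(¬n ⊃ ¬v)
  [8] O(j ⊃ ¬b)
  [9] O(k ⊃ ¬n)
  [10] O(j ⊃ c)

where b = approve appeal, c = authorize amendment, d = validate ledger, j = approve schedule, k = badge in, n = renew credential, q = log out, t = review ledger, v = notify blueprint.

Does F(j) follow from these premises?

Yes

From premise 2 we have O(t).
Premise 6 is O(n ⊃ ¬t); contrapositively O(t ⊃ ¬n). Since O(t) holds, K gives O(¬n).
Premise 7 is O(¬n ⊃ ¬v); since O(¬n), deontic closure gives O(¬v).
Premise 1, O(¬b ⊃ v), contraposes to O(¬v ⊃ b); with O(¬v) we get O(b).
Premise 8 is O(j ⊃ ¬b); contrapositively O(b ⊃ ¬j). Since O(b) holds, K gives O(¬j).
Premises 3, 4, 5, 9, 10 do not contribute to this derivation.
So O(¬j) holds, i.e. F(j). The claim follows.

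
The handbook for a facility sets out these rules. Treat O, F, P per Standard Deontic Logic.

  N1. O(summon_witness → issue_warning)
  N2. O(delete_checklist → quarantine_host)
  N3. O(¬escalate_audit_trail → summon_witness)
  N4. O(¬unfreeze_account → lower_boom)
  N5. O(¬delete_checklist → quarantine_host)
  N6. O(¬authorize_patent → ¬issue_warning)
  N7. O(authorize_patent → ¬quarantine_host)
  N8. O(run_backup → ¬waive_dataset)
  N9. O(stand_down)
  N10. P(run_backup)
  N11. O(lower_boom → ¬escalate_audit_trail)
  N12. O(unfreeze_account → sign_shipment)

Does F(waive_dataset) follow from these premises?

No

Premise 8 is O(run_backup → ¬waive_dataset), but O(run_backup) is not derivable from the premises (the permission P(run_backup) asserts only ¬O(¬run_backup), not O(run_backup)), so it does not yield O(¬waive_dataset).
No other premise forces O(¬waive_dataset). An ideal world satisfying every premise can still have waive_dataset true, so F(waive_dataset) is not derivable.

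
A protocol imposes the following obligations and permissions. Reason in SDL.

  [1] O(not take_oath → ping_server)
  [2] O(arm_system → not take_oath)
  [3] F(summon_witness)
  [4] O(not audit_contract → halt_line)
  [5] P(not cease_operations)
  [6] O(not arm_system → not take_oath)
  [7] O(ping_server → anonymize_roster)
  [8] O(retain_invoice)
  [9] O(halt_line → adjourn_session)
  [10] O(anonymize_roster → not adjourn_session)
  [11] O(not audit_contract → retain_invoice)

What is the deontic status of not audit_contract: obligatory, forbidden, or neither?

Forbidden

By case analysis on arm_system: premise 2 gives O(arm_system → not take_oath) and premise 6 gives O(not arm_system → not take_oath), so O(not take_oath) either way.
Applying K to premise 1 (O(not take_oath → ping_server)) and O(not take_oath) yields O(ping_server).
Applying K to premise 7 (O(ping_server → anonymize_roster)) and O(ping_server) yields O(anonymize_roster).
Premise 10 is O(anonymize_roster → not adjourn_session); since O(anonymize_roster), deontic closure gives O(not adjourn_session).
Premise 9 is O(halt_line → adjourn_session); contrapositively O(not adjourn_session → not halt_line). Since O(not adjourn_session) holds, K gives O(not halt_line).
Premise 4, O(not audit_contract → halt_line), contraposes to O(not halt_line → audit_contract); with O(not halt_line) we get O(audit_contract).
Premises 3, 5, 8, 11 do not contribute to this derivation.
Thus O(audit_contract), which is F(not audit_contract): not audit_contract is forbidden.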